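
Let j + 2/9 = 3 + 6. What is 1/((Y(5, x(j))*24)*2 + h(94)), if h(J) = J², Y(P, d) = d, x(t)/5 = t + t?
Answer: 3/39148 ≈ 7.6632e-5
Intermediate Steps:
j = 79/9 (j = -2/9 + (3 + 6) = -2/9 + 9 = 79/9 ≈ 8.7778)
x(t) = 10*t (x(t) = 5*(t + t) = 5*(2*t) = 10*t)
1/((Y(5, x(j))*24)*2 + h(94)) = 1/(((10*(79/9))*24)*2 + 94²) = 1/(((790/9)*24)*2 + 8836) = 1/((6320/3)*2 + 8836) = 1/(12640/3 + 8836) = 1/(39148/3) = 3/39148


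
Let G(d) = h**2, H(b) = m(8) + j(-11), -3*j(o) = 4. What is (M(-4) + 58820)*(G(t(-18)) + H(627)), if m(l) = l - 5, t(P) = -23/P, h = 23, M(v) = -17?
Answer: 31204792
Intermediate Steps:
j(o) = -4/3 (j(o) = -1/3*4 = -4/3)
m(l) = -5 + l
H(b) = 5/3 (H(b) = (-5 + 8) - 4/3 = 3 - 4/3 = 5/3)
G(d) = 529 (G(d) = 23**2 = 529)
(M(-4) + 58820)*(G(t(-18)) + H(627)) = (-17 + 58820)*(529 + 5/3) = 58803*(1592/3) = 31204792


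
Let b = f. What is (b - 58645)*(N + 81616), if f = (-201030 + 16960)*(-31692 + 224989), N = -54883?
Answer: -951166487349855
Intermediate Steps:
f = -35580178790 (f = -184070*193297 = -35580178790)
b = -35580178790
(b - 58645)*(N + 81616) = (-35580178790 - 58645)*(-54883 + 81616) = -35580237435*26733 = -951166487349855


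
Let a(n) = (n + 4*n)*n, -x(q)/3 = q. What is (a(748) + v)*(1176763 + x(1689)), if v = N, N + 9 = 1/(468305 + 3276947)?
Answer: 3069077133498738252/936313 ≈ 3.2778e+12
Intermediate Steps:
x(q) = -3*q
N = -33707267/3745252 (N = -9 + 1/(468305 + 3276947) = -9 + 1/3745252 = -33707267/3745252 ≈ -9.0000)
v = -33707267/3745252 ≈ -9.0000
a(n) = 5*n**2 (a(n) = (5*n)*n = 5*n**2)
(a(748) + v)*(1176763 + x(1689)) = (5*748**2 - 33707267/3745252)*(1176763 - 3*1689) = (5*559504 - 33707267/3745252)*(1176763 - 5067) = (2797520 - 33707267/3745252)*1171696 = (10477383667773/3745252)*1171696 = 3069077133498738252/936313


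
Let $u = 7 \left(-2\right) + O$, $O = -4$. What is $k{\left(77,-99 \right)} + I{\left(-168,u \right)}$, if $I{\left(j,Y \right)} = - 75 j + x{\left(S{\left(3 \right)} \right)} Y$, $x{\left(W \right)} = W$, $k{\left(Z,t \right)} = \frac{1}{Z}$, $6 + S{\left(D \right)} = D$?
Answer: $\frac{974359}{77} \approx 12654.0$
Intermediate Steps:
$S{\left(D \right)} = -6 + D$
$u = -18$ ($u = 7 \left(-2\right) - 4 = -14 - 4 = -18$)
$I{\left(j,Y \right)} = - 75 j - 3 Y$ ($I{\left(j,Y \right)} = - 75 j + \left(-6 + 3\right) Y = - 75 j - 3 Y$)
$k{\left(77,-99 \right)} + I{\left(-168,u \right)} = \frac{1}{77} - -12654 = \frac{1}{77} + \left(12600 + 54\right) = \frac{1}{77} + 12654 = \frac{974359}{77}$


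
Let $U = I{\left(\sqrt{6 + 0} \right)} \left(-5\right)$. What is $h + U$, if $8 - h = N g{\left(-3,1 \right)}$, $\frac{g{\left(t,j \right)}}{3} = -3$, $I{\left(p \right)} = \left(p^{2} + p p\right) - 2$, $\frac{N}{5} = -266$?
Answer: $-12012$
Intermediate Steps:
$N = -1330$ ($N = 5 \left(-266\right) = -1330$)
$I{\left(p \right)} = -2 + 2 p^{2}$ ($I{\left(p \right)} = \left(p^{2} + p^{2}\right) - 2 = 2 p^{2} - 2 = -2 + 2 p^{2}$)
$g{\left(t,j \right)} = -9$ ($g{\left(t,j \right)} = 3 \left(-3\right) = -9$)
$U = -50$ ($U = \left(-2 + 2 \left(\sqrt{6 + 0}\right)^{2}\right) \left(-5\right) = \left(-2 + 2 \left(\sqrt{6}\right)^{2}\right) \left(-5\right) = \left(-2 + 2 \cdot 6\right) \left(-5\right) = \left(-2 + 12\right) \left(-5\right) = 10 \left(-5\right) = -50$)
$h = -11962$ ($h = 8 - \left(-1330\right) \left(-9\right) = 8 - 11970 = -11962$)
$h + U = -11962 - 50 = -12012$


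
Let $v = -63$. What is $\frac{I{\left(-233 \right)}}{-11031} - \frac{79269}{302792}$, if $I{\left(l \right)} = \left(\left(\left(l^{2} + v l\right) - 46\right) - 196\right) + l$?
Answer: $- \frac{7204516265}{1113366184} \approx -6.4709$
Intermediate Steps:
$I{\left(l \right)} = -242 + l^{2} - 62 l$ ($I{\left(l \right)} = \left(\left(\left(l^{2} - 63 l\right) - 46\right) - 196\right) + l = \left(\left(-46 + l^{2} - 63 l\right) - 196\right) + l = \left(-242 + l^{2} - 63 l\right) + l = -242 + l^{2} - 62 l$)
$\frac{I{\left(-233 \right)}}{-11031} - \frac{79269}{302792} = \frac{-242 + \left(-233\right)^{2} - -14446}{-11031} - \frac{79269}{302792} = \left(-242 + 54289 + 14446\right) \left(- \frac{1}{11031}\right) - \frac{79269}{302792} = 68493 \left(- \frac{1}{11031}\right) - \frac{79269}{302792} = - \frac{22831}{3677} - \frac{79269}{302792} = - \frac{7204516265}{1113366184}$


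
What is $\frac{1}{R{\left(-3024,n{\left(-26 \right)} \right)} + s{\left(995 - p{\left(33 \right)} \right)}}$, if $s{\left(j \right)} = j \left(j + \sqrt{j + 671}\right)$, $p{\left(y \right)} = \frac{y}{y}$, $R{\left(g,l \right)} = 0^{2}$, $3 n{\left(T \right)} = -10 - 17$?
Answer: $\frac{1}{986371} - \frac{3 \sqrt{185}}{980452774} \approx 9.722 \cdot 10^{-7}$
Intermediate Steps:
$n{\left(T \right)} = -9$ ($n{\left(T \right)} = \frac{-10 - 17}{3} = \frac{1}{3} \left(-27\right) = -9$)
$R{\left(g,l \right)} = 0$
$p{\left(y \right)} = 1$
$s{\left(j \right)} = j \left(j + \sqrt{671 + j}\right)$
$\frac{1}{R{\left(-3024,n{\left(-26 \right)} \right)} + s{\left(995 - p{\left(33 \right)} \right)}} = \frac{1}{0 + \left(995 - 1\right) \left(\left(995 - 1\right) + \sqrt{671 + \left(995 - 1\right)}\right)} = \frac{1}{0 + 994 \left(994 + \sqrt{671 + 994}\right)} = \frac{1}{0 + 994 \left(994 + \sqrt{1665}\right)} = \frac{1}{0 + 994 \left(994 + 3 \sqrt{185}\right)} = \frac{1}{0 + \left(988036 + 2982 \sqrt{185}\right)} = \frac{1}{988036 + 2982 \sqrt{185}}$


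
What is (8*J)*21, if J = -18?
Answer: -3024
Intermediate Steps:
(8*J)*21 = (8*(-18))*21 = -144*21 = -3024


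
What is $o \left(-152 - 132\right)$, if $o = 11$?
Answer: $-3124$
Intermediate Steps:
$o \left(-152 - 132\right) = 11 \left(-152 - 132\right) = 11 \left(-284\right) = -3124$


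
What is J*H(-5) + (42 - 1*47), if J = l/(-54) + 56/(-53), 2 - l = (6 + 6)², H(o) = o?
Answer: -18410/1431 ≈ -12.865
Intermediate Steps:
l = -142 (l = 2 - (6 + 6)² = 2 - 1*12² = 2 - 1*144 = 2 - 144 = -142)
J = 2251/1431 (J = -142/(-54) + 56/(-53) = -142*(-1/54) + 56*(-1/53) = 71/27 - 56/53 = 2251/1431 ≈ 1.5730)
J*H(-5) + (42 - 1*47) = (2251/1431)*(-5) + (42 - 1*47) = -11255/1431 + (42 - 47) = -11255/1431 - 5 = -18410/1431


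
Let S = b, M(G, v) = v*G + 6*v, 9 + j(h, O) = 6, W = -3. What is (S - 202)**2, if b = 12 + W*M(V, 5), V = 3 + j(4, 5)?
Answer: 78400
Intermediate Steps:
j(h, O) = -3 (j(h, O) = -9 + 6 = -3)
V = 0 (V = 3 - 3 = 0)
M(G, v) = 6*v + G*v (M(G, v) = G*v + 6*v = 6*v + G*v)
b = -78 (b = 12 - 15*(6 + 0) = 12 - 15*6 = 12 - 3*30 = 12 - 90 = -78)
S = -78
(S - 202)**2 = (-78 - 202)**2 = (-280)**2 = 78400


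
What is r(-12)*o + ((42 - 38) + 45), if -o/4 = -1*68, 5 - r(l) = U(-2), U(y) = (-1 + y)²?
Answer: -1039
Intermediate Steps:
r(l) = -4 (r(l) = 5 - (-1 - 2)² = 5 - 1*(-3)² = 5 - 1*9 = 5 - 9 = -4)
o = 272 (o = -(-4)*68 = -4*(-68) = 272)
r(-12)*o + ((42 - 38) + 45) = -4*272 + ((42 - 38) + 45) = -1088 + (4 + 45) = -1088 + 49 = -1039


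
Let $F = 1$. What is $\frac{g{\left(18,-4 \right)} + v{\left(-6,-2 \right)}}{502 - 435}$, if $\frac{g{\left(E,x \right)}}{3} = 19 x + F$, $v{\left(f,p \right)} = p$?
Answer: $- \frac{227}{67} \approx -3.3881$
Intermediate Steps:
$g{\left(E,x \right)} = 3 + 57 x$ ($g{\left(E,x \right)} = 3 \left(19 x + 1\right) = 3 \left(1 + 19 x\right) = 3 + 57 x$)
$\frac{g{\left(18,-4 \right)} + v{\left(-6,-2 \right)}}{502 - 435} = \frac{\left(3 + 57 \left(-4\right)\right) - 2}{502 - 435} = \frac{\left(3 - 228\right) - 2}{67} = \left(-225 - 2\right) \frac{1}{67} = \left(-227\right) \frac{1}{67} = - \frac{227}{67}$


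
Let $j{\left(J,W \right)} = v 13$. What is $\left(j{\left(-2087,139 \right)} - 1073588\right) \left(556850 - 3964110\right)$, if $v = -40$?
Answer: $3659765224080$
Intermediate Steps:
$j{\left(J,W \right)} = -520$ ($j{\left(J,W \right)} = \left(-40\right) 13 = -520$)
$\left(j{\left(-2087,139 \right)} - 1073588\right) \left(556850 - 3964110\right) = \left(-520 - 1073588\right) \left(556850 - 3964110\right) = \left(-1074108\right) \left(-3407260\right) = 3659765224080$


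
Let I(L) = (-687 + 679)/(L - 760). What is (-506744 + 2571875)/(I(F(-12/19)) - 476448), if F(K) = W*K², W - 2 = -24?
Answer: -71641459521/16528457207 ≈ -4.3344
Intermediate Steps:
W = -22 (W = 2 - 24 = -22)
F(K) = -22*K²
I(L) = -8/(-760 + L)
(-506744 + 2571875)/(I(F(-12/19)) - 476448) = (-506744 + 2571875)/(-8/(-760 - 22*(-12/19)²) - 476448) = 2065131/(-8/(-760 - 22*(-12*1/19)²) - 476448) = 2065131/(-8/(-760 - 22*(-12/19)²) - 476448) = 2065131/(-8/(-760 - 22*144/361) - 476448) = 2065131/(-8/(-760 - 3168/361) - 476448) = 2065131/(-8/(-277528/361) - 476448) = 2065131/(-8*(-361/277528) - 476448) = 2065131/(361/34691 - 476448) = 2065131/(-16528457207/34691) = 2065131*(-34691/16528457207) = -71641459521/16528457207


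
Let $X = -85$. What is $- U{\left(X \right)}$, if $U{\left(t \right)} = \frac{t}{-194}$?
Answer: $- \frac{85}{194} \approx -0.43814$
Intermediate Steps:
$U{\left(t \right)} = - \frac{t}{194}$ ($U{\left(t \right)} = t \left(- \frac{1}{194}\right) = - \frac{t}{194}$)
$- U{\left(X \right)} = - \frac{\left(-1\right) \left(-85\right)}{194} = \left(-1\right) \frac{85}{194} = - \frac{85}{194}$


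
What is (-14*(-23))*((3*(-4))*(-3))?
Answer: 11592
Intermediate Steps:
(-14*(-23))*((3*(-4))*(-3)) = 322*(-12*(-3)) = 322*36 = 11592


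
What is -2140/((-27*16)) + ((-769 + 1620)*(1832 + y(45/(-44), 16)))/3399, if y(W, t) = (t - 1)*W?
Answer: 154718638/336501 ≈ 459.79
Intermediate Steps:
y(W, t) = W*(-1 + t) (y(W, t) = (-1 + t)*W = W*(-1 + t))
-2140/((-27*16)) + ((-769 + 1620)*(1832 + y(45/(-44), 16)))/3399 = -2140/((-27*16)) + ((-769 + 1620)*(1832 + (45/(-44))*(-1 + 16)))/3399 = -2140/(-432) + (851*(1832 + (45*(-1/44))*15))*(1/3399) = -2140*(-1/432) + (851*(1832 - 45/44*15))*(1/3399) = 535/108 + (851*(1832 - 675/44))*(1/3399) = 535/108 + (851*(79933/44))*(1/3399) = 535/108 + (68022983/44)*(1/3399) = 535/108 + 68022983/149556 = 154718638/336501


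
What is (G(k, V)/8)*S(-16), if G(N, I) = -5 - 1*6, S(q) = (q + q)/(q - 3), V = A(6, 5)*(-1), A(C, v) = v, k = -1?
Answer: -44/19 ≈ -2.3158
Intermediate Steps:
V = -5 (V = 5*(-1) = -5)
S(q) = 2*q/(-3 + q) (S(q) = (2*q)/(-3 + q) = 2*q/(-3 + q))
G(N, I) = -11 (G(N, I) = -5 - 6 = -11)
(G(k, V)/8)*S(-16) = (-11/8)*(2*(-16)/(-3 - 16)) = (-11*⅛)*(2*(-16)/(-19)) = -11*(-16)*(-1)/(4*19) = -11/8*32/19 = -44/19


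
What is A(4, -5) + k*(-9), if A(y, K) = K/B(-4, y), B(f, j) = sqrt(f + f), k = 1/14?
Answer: -9/14 + 5*I*sqrt(2)/4 ≈ -0.64286 + 1.7678*I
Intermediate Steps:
k = 1/14 (k = 1*(1/14) = 1/14 ≈ 0.071429)
B(f, j) = sqrt(2)*sqrt(f) (B(f, j) = sqrt(2*f) = sqrt(2)*sqrt(f))
A(y, K) = -I*K*sqrt(2)/4 (A(y, K) = K/((sqrt(2)*sqrt(-4))) = K/((sqrt(2)*(2*I))) = K/((2*I*sqrt(2))) = K*(-I*sqrt(2)/4) = -I*K*sqrt(2)/4)
A(4, -5) + k*(-9) = -1/4*I*(-5)*sqrt(2) + (1/14)*(-9) = 5*I*sqrt(2)/4 - 9/14 = -9/14 + 5*I*sqrt(2)/4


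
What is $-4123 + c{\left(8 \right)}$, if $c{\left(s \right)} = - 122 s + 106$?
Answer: $-4993$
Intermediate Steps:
$c{\left(s \right)} = 106 - 122 s$
$-4123 + c{\left(8 \right)} = -4123 + \left(106 - 976\right) = -4123 - 870 = -4993$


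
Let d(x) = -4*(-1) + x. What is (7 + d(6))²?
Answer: 289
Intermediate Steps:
d(x) = 4 + x
(7 + d(6))² = (7 + (4 + 6))² = (7 + 10)² = 17² = 289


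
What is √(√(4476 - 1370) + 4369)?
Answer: √(4369 + √3106) ≈ 66.519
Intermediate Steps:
√(√(4476 - 1370) + 4369) = √(√3106 + 4369) = √(4369 + √3106)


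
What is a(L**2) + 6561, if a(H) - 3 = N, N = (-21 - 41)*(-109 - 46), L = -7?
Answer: 16174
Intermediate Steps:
N = 9610 (N = -62*(-155) = 9610)
a(H) = 9613 (a(H) = 3 + 9610 = 9613)
a(L**2) + 6561 = 9613 + 6561 = 16174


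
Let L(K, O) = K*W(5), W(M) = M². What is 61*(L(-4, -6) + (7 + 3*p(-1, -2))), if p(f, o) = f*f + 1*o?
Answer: -5856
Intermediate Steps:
p(f, o) = o + f² (p(f, o) = f² + o = o + f²)
L(K, O) = 25*K (L(K, O) = K*5² = K*25 = 25*K)
61*(L(-4, -6) + (7 + 3*p(-1, -2))) = 61*(25*(-4) + (7 + 3*(-2 + (-1)²))) = 61*(-100 + (7 + 3*(-2 + 1))) = 61*(-100 + (7 + 3*(-1))) = 61*(-100 + (7 - 3)) = 61*(-100 + 4) = 61*(-96) = -5856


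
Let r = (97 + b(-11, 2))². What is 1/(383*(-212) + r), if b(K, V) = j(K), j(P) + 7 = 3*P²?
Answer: 1/124013 ≈ 8.0637e-6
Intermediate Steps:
j(P) = -7 + 3*P²
b(K, V) = -7 + 3*K²
r = 205209 (r = (97 + (-7 + 3*(-11)²))² = (97 + (-7 + 3*121))² = (97 + (-7 + 363))² = (97 + 356)² = 453² = 205209)
1/(383*(-212) + r) = 1/(383*(-212) + 205209) = 1/(-81196 + 205209) = 1/124013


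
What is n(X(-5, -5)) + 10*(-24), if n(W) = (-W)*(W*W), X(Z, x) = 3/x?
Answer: -29973/125 ≈ -239.78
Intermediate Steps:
n(W) = -W**3 (n(W) = (-W)*W**2 = -W**3)
n(X(-5, -5)) + 10*(-24) = -(3/(-5))**3 + 10*(-24) = -(3*(-1/5))**3 - 240 = -(-3/5)**3 - 240 = -1*(-27/125) - 240 = 27/125 - 240 = -29973/125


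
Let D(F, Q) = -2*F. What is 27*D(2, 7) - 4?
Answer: -112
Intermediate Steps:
27*D(2, 7) - 4 = 27*(-2*2) - 4 = 27*(-4) - 4 = -108 - 4 = -112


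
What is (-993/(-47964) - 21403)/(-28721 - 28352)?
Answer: 342190833/912483124 ≈ 0.37501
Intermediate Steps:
(-993/(-47964) - 21403)/(-28721 - 28352) = (-993*(-1/47964) - 21403)/(-57073) = (331/15988 - 21403)*(-1/57073) = -342190833/15988*(-1/57073) = 342190833/912483124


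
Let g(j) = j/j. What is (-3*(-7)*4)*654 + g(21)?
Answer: 54937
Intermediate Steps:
g(j) = 1
(-3*(-7)*4)*654 + g(21) = (-3*(-7)*4)*654 + 1 = (21*4)*654 + 1 = 84*654 + 1 = 54936 + 1 = 54937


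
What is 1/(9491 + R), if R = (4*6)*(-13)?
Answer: 1/9179 ≈ 0.00010894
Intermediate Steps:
R = -312 (R = 24*(-13) = -312)
1/(9491 + R) = 1/(9491 - 312) = 1/9179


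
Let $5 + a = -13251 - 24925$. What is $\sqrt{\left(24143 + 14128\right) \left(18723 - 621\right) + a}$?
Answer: $\sqrt{692743461} \approx 26320.0$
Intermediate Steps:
$a = -38181$ ($a = -5 - 38176 = -38181$)
$\sqrt{\left(24143 + 14128\right) \left(18723 - 621\right) + a} = \sqrt{\left(24143 + 14128\right) \left(18723 - 621\right) - 38181} = \sqrt{38271 \cdot 18102 - 38181} = \sqrt{692781642 - 38181} = \sqrt{692743461}$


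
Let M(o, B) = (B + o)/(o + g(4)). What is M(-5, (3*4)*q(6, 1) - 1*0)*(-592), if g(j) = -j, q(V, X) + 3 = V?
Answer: 18352/9 ≈ 2039.1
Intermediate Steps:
q(V, X) = -3 + V
M(o, B) = (B + o)/(-4 + o) (M(o, B) = (B + o)/(o - 1*4) = (B + o)/(o - 4) = (B + o)/(-4 + o))
M(-5, (3*4)*q(6, 1) - 1*0)*(-592) = ((((3*4)*(-3 + 6) - 1*0) - 5)/(-4 - 5))*(-592) = (((12*3 + 0) - 5)/(-9))*(-592) = -((36 + 0) - 5)/9*(-592) = -(36 - 5)/9*(-592) = -⅑*31*(-592) = -31/9*(-592) = 18352/9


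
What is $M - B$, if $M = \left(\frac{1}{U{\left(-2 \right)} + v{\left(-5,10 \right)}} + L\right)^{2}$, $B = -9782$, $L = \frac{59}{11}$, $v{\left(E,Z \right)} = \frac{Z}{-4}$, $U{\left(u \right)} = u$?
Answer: $\frac{96132463}{9801} \approx 9808.4$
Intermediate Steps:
$v{\left(E,Z \right)} = - \frac{Z}{4}$ ($v{\left(E,Z \right)} = Z \left(- \frac{1}{4}\right) = - \frac{Z}{4}$)
$L = \frac{59}{11}$ ($L = 59 \cdot \frac{1}{11} = \frac{59}{11} \approx 5.3636$)
$M = \frac{259081}{9801}$ ($M = \left(\frac{1}{-2 - \frac{5}{2}} + \frac{59}{11}\right)^{2} = \left(\frac{1}{- \frac{9}{2}} + \frac{59}{11}\right)^{2} = \left(- \frac{2}{9} + \frac{59}{11}\right)^{2} = \left(\frac{509}{99}\right)^{2} = \frac{259081}{9801} \approx 26.434$)
$M - B = \frac{259081}{9801} - -9782 = \frac{259081}{9801} + 9782 = \frac{96132463}{9801}$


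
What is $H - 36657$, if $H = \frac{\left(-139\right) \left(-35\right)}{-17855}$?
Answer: $- \frac{130903120}{3571} \approx -36657.0$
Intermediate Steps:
$H = - \frac{973}{3571}$ ($H = 4865 \left(- \frac{1}{17855}\right) = - \frac{973}{3571} \approx -0.27247$)
$H - 36657 = - \frac{973}{3571} - 36657 = - \frac{130903120}{3571}$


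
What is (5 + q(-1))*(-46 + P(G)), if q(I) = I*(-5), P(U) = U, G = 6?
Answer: -400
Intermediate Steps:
q(I) = -5*I
(5 + q(-1))*(-46 + P(G)) = (5 - 5*(-1))*(-46 + 6) = (5 + 5)*(-40) = 10*(-40) = -400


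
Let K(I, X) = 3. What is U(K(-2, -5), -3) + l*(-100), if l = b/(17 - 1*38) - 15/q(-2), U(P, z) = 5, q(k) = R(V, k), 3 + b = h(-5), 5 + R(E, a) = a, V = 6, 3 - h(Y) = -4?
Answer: -3995/21 ≈ -190.24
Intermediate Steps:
h(Y) = 7 (h(Y) = 3 - 1*(-4) = 3 + 4 = 7)
R(E, a) = -5 + a
b = 4 (b = -3 + 7 = 4)
q(k) = -5 + k
l = 41/21 (l = 4/(17 - 1*38) - 15/(-5 - 2) = 4/(17 - 38) - 15/(-7) = 4/(-21) - 15*(-1/7) = 4*(-1/21) + 15/7 = -4/21 + 15/7 = 41/21 ≈ 1.9524)
U(K(-2, -5), -3) + l*(-100) = 5 + (41/21)*(-100) = 5 - 4100/21 = -3995/21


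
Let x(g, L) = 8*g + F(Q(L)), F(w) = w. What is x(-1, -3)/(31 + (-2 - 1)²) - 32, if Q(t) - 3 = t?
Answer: -161/5 ≈ -32.200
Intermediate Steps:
Q(t) = 3 + t
x(g, L) = 3 + L + 8*g (x(g, L) = 8*g + (3 + L) = 3 + L + 8*g)
x(-1, -3)/(31 + (-2 - 1)²) - 32 = (3 - 3 + 8*(-1))/(31 + (-2 - 1)²) - 32 = (3 - 3 - 8)/(31 + (-3)²) - 32 = -8/(31 + 9) - 32 = -8/40 - 32 = (1/40)*(-8) - 32 = -⅕ - 32 = -161/5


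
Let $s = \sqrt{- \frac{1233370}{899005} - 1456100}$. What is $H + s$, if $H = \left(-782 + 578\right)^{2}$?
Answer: $41616 + \frac{i \sqrt{47073427011247974}}{179801} \approx 41616.0 + 1206.7 i$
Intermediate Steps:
$H = 41616$ ($H = \left(-204\right)^{2} = 41616$)
$s = \frac{i \sqrt{47073427011247974}}{179801}$ ($s = \sqrt{\left(-1233370\right) \frac{1}{899005} - 1456100} = \sqrt{- \frac{246674}{179801} - 1456100} = \sqrt{- \frac{261808482774}{179801}} = \frac{i \sqrt{47073427011247974}}{179801} \approx 1206.7 i$)
$H + s = 41616 + \frac{i \sqrt{47073427011247974}}{179801}$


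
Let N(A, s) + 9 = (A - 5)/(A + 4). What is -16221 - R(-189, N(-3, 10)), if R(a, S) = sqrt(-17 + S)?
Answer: -16221 - I*sqrt(34) ≈ -16221.0 - 5.831*I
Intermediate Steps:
N(A, s) = -9 + (-5 + A)/(4 + A) (N(A, s) = -9 + (A - 5)/(A + 4) = -9 + (-5 + A)/(4 + A))
-16221 - R(-189, N(-3, 10)) = -16221 - sqrt(-17 + (-41 - 8*(-3))/(4 - 3)) = -16221 - sqrt(-17 + (-41 + 24)/1) = -16221 - sqrt(-17 + 1*(-17)) = -16221 - sqrt(-17 - 17) = -16221 - sqrt(-34) = -16221 - I*sqrt(34)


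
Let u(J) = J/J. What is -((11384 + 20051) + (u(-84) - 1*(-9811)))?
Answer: -41247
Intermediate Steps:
u(J) = 1
-((11384 + 20051) + (u(-84) - 1*(-9811))) = -((11384 + 20051) + (1 - 1*(-9811))) = -(31435 + (1 + 9811)) = -(31435 + 9812) = -1*41247 = -41247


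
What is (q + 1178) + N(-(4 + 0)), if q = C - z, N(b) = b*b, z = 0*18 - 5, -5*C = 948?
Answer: 5047/5 ≈ 1009.4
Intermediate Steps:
C = -948/5 (C = -⅕*948 = -948/5 ≈ -189.60)
z = -5 (z = 0 - 5 = -5)
N(b) = b²
q = -923/5 (q = -948/5 - 1*(-5) = -948/5 + 5 = -923/5 ≈ -184.60)
(q + 1178) + N(-(4 + 0)) = (-923/5 + 1178) + (-(4 + 0))² = 4967/5 + (-1*4)² = 4967/5 + (-4)² = 4967/5 + 16 = 5047/5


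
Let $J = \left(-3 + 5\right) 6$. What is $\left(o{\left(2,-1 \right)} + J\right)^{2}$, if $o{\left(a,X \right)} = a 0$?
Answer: $144$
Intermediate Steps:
$o{\left(a,X \right)} = 0$
$J = 12$ ($J = 2 \cdot 6 = 12$)
$\left(o{\left(2,-1 \right)} + J\right)^{2} = \left(0 + 12\right)^{2} = 12^{2} = 144$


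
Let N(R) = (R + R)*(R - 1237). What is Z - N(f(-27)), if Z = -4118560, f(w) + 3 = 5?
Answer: -4113620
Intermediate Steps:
f(w) = 2 (f(w) = -3 + 5 = 2)
N(R) = 2*R*(-1237 + R) (N(R) = (2*R)*(-1237 + R) = 2*R*(-1237 + R))
Z - N(f(-27)) = -4118560 - 2*2*(-1237 + 2) = -4118560 - 2*2*(-1235) = -4118560 - 1*(-4940) = -4118560 + 4940 = -4113620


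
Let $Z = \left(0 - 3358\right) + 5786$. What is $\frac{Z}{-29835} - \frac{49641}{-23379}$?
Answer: $\frac{474758341}{232504155} \approx 2.0419$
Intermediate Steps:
$Z = 2428$ ($Z = \left(0 - 3358\right) + 5786 = -3358 + 5786 = 2428$)
$\frac{Z}{-29835} - \frac{49641}{-23379} = \frac{2428}{-29835} - \frac{49641}{-23379} = 2428 \left(- \frac{1}{29835}\right) - - \frac{16547}{7793} = - \frac{2428}{29835} + \frac{16547}{7793} = \frac{474758341}{232504155}$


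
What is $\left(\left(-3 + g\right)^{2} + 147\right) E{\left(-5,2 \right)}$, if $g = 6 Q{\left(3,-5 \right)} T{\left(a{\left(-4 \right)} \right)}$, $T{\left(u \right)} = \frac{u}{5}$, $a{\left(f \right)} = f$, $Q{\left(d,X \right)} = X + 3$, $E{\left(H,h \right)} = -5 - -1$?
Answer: $- \frac{19056}{25} \approx -762.24$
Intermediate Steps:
$E{\left(H,h \right)} = -4$ ($E{\left(H,h \right)} = -5 + 1 = -4$)
$Q{\left(d,X \right)} = 3 + X$
$T{\left(u \right)} = \frac{u}{5}$ ($T{\left(u \right)} = u \frac{1}{5} = \frac{u}{5}$)
$g = \frac{48}{5}$ ($g = 6 \left(3 - 5\right) \frac{1}{5} \left(-4\right) = 6 \left(-2\right) \left(- \frac{4}{5}\right) = \left(-12\right) \left(- \frac{4}{5}\right) = \frac{48}{5} \approx 9.6$)
$\left(\left(-3 + g\right)^{2} + 147\right) E{\left(-5,2 \right)} = \left(\left(-3 + \frac{48}{5}\right)^{2} + 147\right) \left(-4\right) = \left(\left(\frac{33}{5}\right)^{2} + 147\right) \left(-4\right) = \left(\frac{1089}{25} + 147\right) \left(-4\right) = \frac{4764}{25} \left(-4\right) = - \frac{19056}{25}$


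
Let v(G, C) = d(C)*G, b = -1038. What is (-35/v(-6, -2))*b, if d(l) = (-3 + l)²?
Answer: -1211/5 ≈ -242.20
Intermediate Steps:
v(G, C) = G*(-3 + C)² (v(G, C) = (-3 + C)²*G = G*(-3 + C)²)
(-35/v(-6, -2))*b = -35*(-1/(6*(-3 - 2)²))*(-1038) = -35/((-6*(-5)²))*(-1038) = -35/((-6*25))*(-1038) = -35/(-150)*(-1038) = -35*(-1/150)*(-1038) = (7/30)*(-1038) = -1211/5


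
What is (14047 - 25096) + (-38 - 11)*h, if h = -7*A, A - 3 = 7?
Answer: -7619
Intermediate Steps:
A = 10 (A = 3 + 7 = 10)
h = -70 (h = -7*10 = -70)
(14047 - 25096) + (-38 - 11)*h = (14047 - 25096) + (-38 - 11)*(-70) = -11049 - 49*(-70) = -11049 + 3430 = -7619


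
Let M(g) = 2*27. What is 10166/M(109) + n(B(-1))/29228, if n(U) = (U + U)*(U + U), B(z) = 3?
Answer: 37141724/197289 ≈ 188.26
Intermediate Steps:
M(g) = 54
n(U) = 4*U² (n(U) = (2*U)*(2*U) = 4*U²)
10166/M(109) + n(B(-1))/29228 = 10166/54 + (4*3²)/29228 = 10166*(1/54) + (4*9)*(1/29228) = 5083/27 + 36*(1/29228) = 5083/27 + 9/7307 = 37141724/197289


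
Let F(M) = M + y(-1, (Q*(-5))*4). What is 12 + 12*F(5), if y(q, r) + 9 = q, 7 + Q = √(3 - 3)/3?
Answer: -48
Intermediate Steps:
Q = -7 (Q = -7 + √(3 - 3)/3 = -7 + √0*(⅓) = -7 + 0*(⅓) = -7 + 0 = -7)
y(q, r) = -9 + q
F(M) = -10 + M (F(M) = M + (-9 - 1) = M - 10 = -10 + M)
12 + 12*F(5) = 12 + 12*(-10 + 5) = 12 + 12*(-5) = 12 - 60 = -48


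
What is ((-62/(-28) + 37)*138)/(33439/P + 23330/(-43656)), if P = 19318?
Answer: 7986703214412/1765967077 ≈ 4522.6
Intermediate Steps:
((-62/(-28) + 37)*138)/(33439/P + 23330/(-43656)) = ((-62/(-28) + 37)*138)/(33439/19318 + 23330/(-43656)) = ((-62*(-1/28) + 37)*138)/(33439*(1/19318) + 23330*(-1/43656)) = ((31/14 + 37)*138)/(33439/19318 - 11665/21828) = ((549/14)*138)/(252281011/210836652) = (37881/7)*(210836652/252281011) = 7986703214412/1765967077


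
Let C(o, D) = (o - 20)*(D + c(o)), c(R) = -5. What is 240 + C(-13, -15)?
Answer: 900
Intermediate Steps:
C(o, D) = (-20 + o)*(-5 + D) (C(o, D) = (o - 20)*(D - 5) = (-20 + o)*(-5 + D))
240 + C(-13, -15) = 240 + (100 - 20*(-15) - 5*(-13) - 15*(-13)) = 240 + (100 + 300 + 65 + 195) = 240 + 660 = 900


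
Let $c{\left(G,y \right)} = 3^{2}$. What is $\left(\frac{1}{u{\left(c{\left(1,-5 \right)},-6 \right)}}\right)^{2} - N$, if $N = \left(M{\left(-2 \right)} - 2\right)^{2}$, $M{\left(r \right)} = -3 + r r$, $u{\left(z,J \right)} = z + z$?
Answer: $- \frac{323}{324} \approx -0.99691$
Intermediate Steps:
$c{\left(G,y \right)} = 9$
$u{\left(z,J \right)} = 2 z$
$M{\left(r \right)} = -3 + r^{2}$
$N = 1$ ($N = \left(\left(-3 + \left(-2\right)^{2}\right) - 2\right)^{2} = \left(\left(-3 + 4\right) - 2\right)^{2} = \left(1 - 2\right)^{2} = \left(-1\right)^{2} = 1$)
$\left(\frac{1}{u{\left(c{\left(1,-5 \right)},-6 \right)}}\right)^{2} - N = \left(\frac{1}{2 \cdot 9}\right)^{2} - 1 = \left(\frac{1}{18}\right)^{2} - 1 = \frac{1}{324} - 1 = - \frac{323}{324}$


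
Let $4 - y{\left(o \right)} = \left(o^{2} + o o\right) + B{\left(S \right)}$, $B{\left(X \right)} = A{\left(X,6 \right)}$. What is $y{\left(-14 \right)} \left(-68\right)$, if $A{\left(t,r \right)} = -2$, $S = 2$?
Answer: $26248$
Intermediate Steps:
$B{\left(X \right)} = -2$
$y{\left(o \right)} = 6 - 2 o^{2}$ ($y{\left(o \right)} = 4 - \left(\left(o^{2} + o o\right) - 2\right) = 4 - \left(\left(o^{2} + o^{2}\right) - 2\right) = 4 - \left(2 o^{2} - 2\right) = 4 - \left(-2 + 2 o^{2}\right) = 6 - 2 o^{2}$)
$y{\left(-14 \right)} \left(-68\right) = \left(6 - 2 \left(-14\right)^{2}\right) \left(-68\right) = \left(6 - 392\right) \left(-68\right) = \left(-386\right) \left(-68\right) = 26248$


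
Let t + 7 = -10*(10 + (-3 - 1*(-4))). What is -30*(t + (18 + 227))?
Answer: -3840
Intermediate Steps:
t = -117 (t = -7 - 10*(10 + (-3 - 1*(-4))) = -7 - 10*(10 + (-3 + 4)) = -7 - 10*(10 + 1) = -7 - 10*11 = -7 - 110 = -117)
-30*(t + (18 + 227)) = -30*(-117 + (18 + 227)) = -30*(-117 + 245) = -30*128 = -3840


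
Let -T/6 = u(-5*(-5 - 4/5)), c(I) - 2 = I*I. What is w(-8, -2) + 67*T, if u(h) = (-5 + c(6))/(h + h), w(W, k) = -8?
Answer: -6865/29 ≈ -236.72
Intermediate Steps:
c(I) = 2 + I² (c(I) = 2 + I*I = 2 + I²)
u(h) = 33/(2*h) (u(h) = (-5 + (2 + 6²))/(h + h) = (-5 + (2 + 36))/((2*h)) = (-5 + 38)*(1/(2*h)) = 33*(1/(2*h)) = 33/(2*h))
T = -99/29 (T = -99/((-5*(-5 - 4/5))) = -99/((-5*(-5 - 4*⅕))) = -99/((-5*(-5 - ⅘))) = -99/((-5*(-29/5))) = -99/29 ≈ -3.4138)
w(-8, -2) + 67*T = -8 + 67*(-99/29) = -8 - 6633/29 = -6865/29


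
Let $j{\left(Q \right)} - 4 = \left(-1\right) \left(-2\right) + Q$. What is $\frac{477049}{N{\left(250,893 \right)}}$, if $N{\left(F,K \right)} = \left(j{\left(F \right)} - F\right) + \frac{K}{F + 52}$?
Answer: $\frac{144068798}{2705} \approx 53260.0$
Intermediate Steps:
$j{\left(Q \right)} = 6 + Q$ ($j{\left(Q \right)} = 4 + \left(\left(-1\right) \left(-2\right) + Q\right) = 4 + \left(2 + Q\right) = 6 + Q$)
$N{\left(F,K \right)} = 6 + \frac{K}{52 + F}$ ($N{\left(F,K \right)} = \left(\left(6 + F\right) - F\right) + \frac{K}{F + 52} = 6 + \frac{K}{52 + F}$)
$\frac{477049}{N{\left(250,893 \right)}} = \frac{477049}{\frac{1}{52 + 250} \left(312 + 893 + 6 \cdot 250\right)} = \frac{477049}{\frac{1}{302} \left(312 + 893 + 1500\right)} = \frac{477049}{\frac{1}{302} \cdot 2705} = \frac{477049}{\frac{2705}{302}} = 477049 \cdot \frac{302}{2705} = \frac{144068798}{2705}$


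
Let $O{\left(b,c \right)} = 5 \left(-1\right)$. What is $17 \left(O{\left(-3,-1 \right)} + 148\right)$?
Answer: $2431$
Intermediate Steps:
$O{\left(b,c \right)} = -5$
$17 \left(O{\left(-3,-1 \right)} + 148\right) = 17 \left(-5 + 148\right) = 17 \cdot 143 = 2431$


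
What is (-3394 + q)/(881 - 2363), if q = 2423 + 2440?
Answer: -113/114 ≈ -0.99123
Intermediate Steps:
q = 4863
(-3394 + q)/(881 - 2363) = (-3394 + 4863)/(881 - 2363) = 1469/(-1482) = 1469*(-1/1482) = -113/114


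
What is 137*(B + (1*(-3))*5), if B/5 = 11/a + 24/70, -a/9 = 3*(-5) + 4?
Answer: -109874/63 ≈ -1744.0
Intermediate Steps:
a = 99 (a = -9*(3*(-5) + 4) = -9*(-15 + 4) = -9*(-11) = 99)
B = 143/63 (B = 5*(11/99 + 24/70) = 5*(11*(1/99) + 24*(1/70)) = 5*(⅑ + 12/35) = 5*(143/315) = 143/63 ≈ 2.2698)
137*(B + (1*(-3))*5) = 137*(143/63 + (1*(-3))*5) = 137*(143/63 - 3*5) = 137*(143/63 - 15) = 137*(-802/63) = -109874/63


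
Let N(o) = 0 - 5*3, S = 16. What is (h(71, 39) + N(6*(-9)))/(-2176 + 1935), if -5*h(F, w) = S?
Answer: 91/1205 ≈ 0.075519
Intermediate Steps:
h(F, w) = -16/5 (h(F, w) = -⅕*16 = -16/5)
N(o) = -15 (N(o) = 0 - 15 = -15)
(h(71, 39) + N(6*(-9)))/(-2176 + 1935) = (-16/5 - 15)/(-2176 + 1935) = -91/5/(-241) = -91/5*(-1/241) = 91/1205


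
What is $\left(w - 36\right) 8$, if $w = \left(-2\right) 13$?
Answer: $-496$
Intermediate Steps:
$w = -26$
$\left(w - 36\right) 8 = \left(-26 - 36\right) 8 = \left(-62\right) 8 = -496$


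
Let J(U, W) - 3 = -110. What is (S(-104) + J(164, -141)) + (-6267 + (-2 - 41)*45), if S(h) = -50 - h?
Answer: -8255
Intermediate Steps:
J(U, W) = -107 (J(U, W) = 3 - 110 = -107)
(S(-104) + J(164, -141)) + (-6267 + (-2 - 41)*45) = ((-50 - 1*(-104)) - 107) + (-6267 + (-2 - 41)*45) = ((-50 + 104) - 107) + (-6267 - 43*45) = (54 - 107) + (-6267 - 1935) = -53 - 8202 = -8255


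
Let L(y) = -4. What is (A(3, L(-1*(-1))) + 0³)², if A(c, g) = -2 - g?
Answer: 4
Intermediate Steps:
(A(3, L(-1*(-1))) + 0³)² = ((-2 - 1*(-4)) + 0³)² = ((-2 + 4) + 0)² = (2 + 0)² = 2² = 4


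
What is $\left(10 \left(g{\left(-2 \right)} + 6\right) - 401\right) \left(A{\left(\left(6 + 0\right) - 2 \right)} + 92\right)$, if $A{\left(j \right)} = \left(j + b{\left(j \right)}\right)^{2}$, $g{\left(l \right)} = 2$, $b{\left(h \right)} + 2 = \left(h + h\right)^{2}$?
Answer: $-1427808$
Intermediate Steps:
$b{\left(h \right)} = -2 + 4 h^{2}$ ($b{\left(h \right)} = -2 + \left(h + h\right)^{2} = -2 + \left(2 h\right)^{2} = -2 + 4 h^{2}$)
$A{\left(j \right)} = \left(-2 + j + 4 j^{2}\right)^{2}$ ($A{\left(j \right)} = \left(j + \left(-2 + 4 j^{2}\right)\right)^{2} = \left(-2 + j + 4 j^{2}\right)^{2}$)
$\left(10 \left(g{\left(-2 \right)} + 6\right) - 401\right) \left(A{\left(\left(6 + 0\right) - 2 \right)} + 92\right) = \left(10 \left(2 + 6\right) - 401\right) \left(\left(-2 + \left(\left(6 + 0\right) - 2\right) + 4 \left(\left(6 + 0\right) - 2\right)^{2}\right)^{2} + 92\right) = \left(10 \cdot 8 - 401\right) \left(\left(-2 + \left(6 - 2\right) + 4 \left(6 - 2\right)^{2}\right)^{2} + 92\right) = \left(80 - 401\right) \left(\left(-2 + 4 + 4 \cdot 4^{2}\right)^{2} + 92\right) = - 321 \left(\left(-2 + 4 + 4 \cdot 16\right)^{2} + 92\right) = - 321 \left(\left(-2 + 4 + 64\right)^{2} + 92\right) = - 321 \left(66^{2} + 92\right) = - 321 \left(4356 + 92\right) = \left(-321\right) 4448 = -1427808$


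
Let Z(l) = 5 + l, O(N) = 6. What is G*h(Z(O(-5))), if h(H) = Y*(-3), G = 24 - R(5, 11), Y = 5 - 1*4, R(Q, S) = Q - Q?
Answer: -72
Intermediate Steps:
R(Q, S) = 0
Y = 1 (Y = 5 - 4 = 1)
G = 24 (G = 24 - 1*0 = 24 + 0 = 24)
h(H) = -3 (h(H) = 1*(-3) = -3)
G*h(Z(O(-5))) = 24*(-3) = -72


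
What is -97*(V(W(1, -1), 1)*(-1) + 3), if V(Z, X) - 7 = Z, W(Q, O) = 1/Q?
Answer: 485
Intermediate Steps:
V(Z, X) = 7 + Z
-97*(V(W(1, -1), 1)*(-1) + 3) = -97*((7 + 1/1)*(-1) + 3) = -97*((7 + 1)*(-1) + 3) = -97*(8*(-1) + 3) = -97*(-8 + 3) = -97*(-5) = 485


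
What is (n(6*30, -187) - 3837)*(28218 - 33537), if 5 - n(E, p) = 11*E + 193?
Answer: 31940595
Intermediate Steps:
n(E, p) = -188 - 11*E (n(E, p) = 5 - (11*E + 193) = 5 - (193 + 11*E) = 5 + (-193 - 11*E) = -188 - 11*E)
(n(6*30, -187) - 3837)*(28218 - 33537) = ((-188 - 66*30) - 3837)*(28218 - 33537) = ((-188 - 11*180) - 3837)*(-5319) = ((-188 - 1980) - 3837)*(-5319) = (-2168 - 3837)*(-5319) = -6005*(-5319) = 31940595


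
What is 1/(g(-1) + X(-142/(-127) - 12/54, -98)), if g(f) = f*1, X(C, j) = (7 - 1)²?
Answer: 1/35 ≈ 0.028571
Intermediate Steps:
X(C, j) = 36 (X(C, j) = 6² = 36)
g(f) = f
1/(g(-1) + X(-142/(-127) - 12/54, -98)) = 1/(-1 + 36) = 1/35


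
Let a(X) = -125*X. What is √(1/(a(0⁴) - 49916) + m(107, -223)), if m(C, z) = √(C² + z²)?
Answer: √(-12479 + 8097722932*√362)/24958 ≈ 15.727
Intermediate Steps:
√(1/(a(0⁴) - 49916) + m(107, -223)) = √(1/(-125*0⁴ - 49916) + √(107² + (-223)²)) = √(1/(-125*0 - 49916) + √(11449 + 49729)) = √(1/(0 - 49916) + √61178) = √(1/(-49916) + 13*√362) = √(-1/49916 + 13*√362)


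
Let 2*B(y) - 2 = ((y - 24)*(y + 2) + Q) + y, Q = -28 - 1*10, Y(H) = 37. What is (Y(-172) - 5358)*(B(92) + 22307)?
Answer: -135850451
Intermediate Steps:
Q = -38 (Q = -28 - 10 = -38)
B(y) = -18 + y/2 + (-24 + y)*(2 + y)/2 (B(y) = 1 + (((y - 24)*(y + 2) - 38) + y)/2 = 1 + (((-24 + y)*(2 + y) - 38) + y)/2 = 1 + ((-38 + (-24 + y)*(2 + y)) + y)/2 = 1 + (-38 + y + (-24 + y)*(2 + y))/2 = 1 + (-19 + y/2 + (-24 + y)*(2 + y)/2) = -18 + y/2 + (-24 + y)*(2 + y)/2)
(Y(-172) - 5358)*(B(92) + 22307) = (37 - 5358)*((-42 + (½)*92² - 21/2*92) + 22307) = -5321*((-42 + (½)*8464 - 966) + 22307) = -5321*((-42 + 4232 - 966) + 22307) = -5321*(3224 + 22307) = -5321*25531 = -135850451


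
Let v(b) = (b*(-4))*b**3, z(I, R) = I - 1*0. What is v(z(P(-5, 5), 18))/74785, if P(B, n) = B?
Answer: -500/14957 ≈ -0.033429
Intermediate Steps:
z(I, R) = I (z(I, R) = I + 0 = I)
v(b) = -4*b**4 (v(b) = (-4*b)*b**3 = -4*b**4)
v(z(P(-5, 5), 18))/74785 = -4*(-5)**4/74785 = -4*625*(1/74785) = -2500*1/74785 = -500/14957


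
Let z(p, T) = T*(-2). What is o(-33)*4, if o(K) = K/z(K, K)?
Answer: -2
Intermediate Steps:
z(p, T) = -2*T
o(K) = -½ (o(K) = K/((-2*K)) = K*(-1/(2*K)) = -½)
o(-33)*4 = -½*4 = -2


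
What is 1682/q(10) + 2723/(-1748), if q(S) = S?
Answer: 1456453/8740 ≈ 166.64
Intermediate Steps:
1682/q(10) + 2723/(-1748) = 1682/10 + 2723/(-1748) = 1682*(⅒) + 2723*(-1/1748) = 841/5 - 2723/1748 = 1456453/8740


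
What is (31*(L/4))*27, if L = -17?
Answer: -14229/4 ≈ -3557.3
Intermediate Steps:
(31*(L/4))*27 = (31*(-17/4))*27 = -527/4*27 = -14229/4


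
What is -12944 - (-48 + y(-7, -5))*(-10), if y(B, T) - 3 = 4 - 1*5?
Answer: -13404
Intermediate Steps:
y(B, T) = 2 (y(B, T) = 3 + (4 - 1*5) = 3 + (4 - 5) = 3 - 1 = 2)
-12944 - (-48 + y(-7, -5))*(-10) = -12944 - (-48 + 2)*(-10) = -12944 - (-46)*(-10) = -12944 - 1*460 = -12944 - 460 = -13404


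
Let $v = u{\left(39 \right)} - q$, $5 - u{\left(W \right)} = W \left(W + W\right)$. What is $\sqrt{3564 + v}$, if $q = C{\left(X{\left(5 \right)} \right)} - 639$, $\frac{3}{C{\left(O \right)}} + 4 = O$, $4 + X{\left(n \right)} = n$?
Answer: $\sqrt{1167} \approx 34.161$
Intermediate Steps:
$X{\left(n \right)} = -4 + n$
$C{\left(O \right)} = \frac{3}{-4 + O}$
$u{\left(W \right)} = 5 - 2 W^{2}$ ($u{\left(W \right)} = 5 - W \left(W + W\right) = 5 - W 2 W = 5 - 2 W^{2}$)
$q = -640$ ($q = \frac{3}{-4 + \left(-4 + 5\right)} - 639 = \frac{3}{-4 + 1} - 639 = \frac{3}{-3} - 639 = 3 \left(- \frac{1}{3}\right) - 639 = -1 - 639 = -640$)
$v = -2397$ ($v = \left(5 - 2 \cdot 39^{2}\right) - -640 = \left(5 - 3042\right) + 640 = -3037 + 640 = -2397$)
$\sqrt{3564 + v} = \sqrt{3564 - 2397} = \sqrt{1167}$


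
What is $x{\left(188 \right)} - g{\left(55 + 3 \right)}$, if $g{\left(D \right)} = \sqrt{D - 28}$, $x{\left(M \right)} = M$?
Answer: $188 - \sqrt{30} \approx 182.52$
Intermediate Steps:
$g{\left(D \right)} = \sqrt{-28 + D}$
$x{\left(188 \right)} - g{\left(55 + 3 \right)} = 188 - \sqrt{-28 + \left(55 + 3\right)} = 188 - \sqrt{-28 + 58} = 188 - \sqrt{30}$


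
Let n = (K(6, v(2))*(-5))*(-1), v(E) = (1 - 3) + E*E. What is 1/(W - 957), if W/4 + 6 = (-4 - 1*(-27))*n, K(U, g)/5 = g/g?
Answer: 1/1319 ≈ 0.00075815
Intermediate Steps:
v(E) = -2 + E**2
K(U, g) = 5 (K(U, g) = 5*(g/g) = 5*1 = 5)
n = 25 (n = (5*(-5))*(-1) = -25*(-1) = 25)
W = 2276 (W = -24 + 4*((-4 - 1*(-27))*25) = -24 + 4*((-4 + 27)*25) = -24 + 4*(23*25) = -24 + 4*575 = -24 + 2300 = 2276)
1/(W - 957) = 1/(2276 - 957) = 1/1319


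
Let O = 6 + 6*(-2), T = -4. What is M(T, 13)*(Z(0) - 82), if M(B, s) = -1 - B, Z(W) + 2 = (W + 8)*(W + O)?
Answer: -396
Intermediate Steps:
O = -6 (O = 6 - 12 = -6)
Z(W) = -2 + (-6 + W)*(8 + W) (Z(W) = -2 + (W + 8)*(W - 6) = -2 + (8 + W)*(-6 + W) = -2 + (-6 + W)*(8 + W))
M(T, 13)*(Z(0) - 82) = (-1 - 1*(-4))*((-50 + 0² + 2*0) - 82) = (-1 + 4)*((-50 + 0 + 0) - 82) = 3*(-50 - 82) = 3*(-132) = -396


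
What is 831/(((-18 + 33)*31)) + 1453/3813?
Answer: 41336/19065 ≈ 2.1682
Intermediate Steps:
831/(((-18 + 33)*31)) + 1453/3813 = 831/((15*31)) + 1453*(1/3813) = 831/465 + 1453/3813 = 831*(1/465) + 1453/3813 = 277/155 + 1453/3813 = 41336/19065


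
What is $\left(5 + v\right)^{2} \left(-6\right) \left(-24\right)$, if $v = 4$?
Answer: $11664$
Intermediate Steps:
$\left(5 + v\right)^{2} \left(-6\right) \left(-24\right) = \left(5 + 4\right)^{2} \left(-6\right) \left(-24\right) = 9^{2} \left(-6\right) \left(-24\right) = 81 \left(-6\right) \left(-24\right) = \left(-486\right) \left(-24\right) = 11664$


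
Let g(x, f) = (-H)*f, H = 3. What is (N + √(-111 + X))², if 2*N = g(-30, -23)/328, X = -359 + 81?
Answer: -167395943/430336 + 69*I*√389/328 ≈ -388.99 + 4.1491*I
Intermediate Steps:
g(x, f) = -3*f (g(x, f) = (-1*3)*f = -3*f)
X = -278
N = 69/656 (N = (-3*(-23)/328)/2 = (69*(1/328))/2 = (½)*(69/328) = 69/656 ≈ 0.10518)
(N + √(-111 + X))² = (69/656 + √(-111 - 278))² = (69/656 + √(-389))² = (69/656 + I*√389)²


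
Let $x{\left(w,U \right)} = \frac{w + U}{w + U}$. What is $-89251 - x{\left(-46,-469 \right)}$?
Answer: $-89252$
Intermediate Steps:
$x{\left(w,U \right)} = 1$ ($x{\left(w,U \right)} = \frac{U + w}{U + w} = 1$)
$-89251 - x{\left(-46,-469 \right)} = -89251 - 1 = -89252$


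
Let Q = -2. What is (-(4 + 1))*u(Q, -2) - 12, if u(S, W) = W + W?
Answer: 8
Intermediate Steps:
u(S, W) = 2*W
(-(4 + 1))*u(Q, -2) - 12 = (-(4 + 1))*(2*(-2)) - 12 = -1*5*(-4) - 12 = -5*(-4) - 12 = 20 - 12 = 8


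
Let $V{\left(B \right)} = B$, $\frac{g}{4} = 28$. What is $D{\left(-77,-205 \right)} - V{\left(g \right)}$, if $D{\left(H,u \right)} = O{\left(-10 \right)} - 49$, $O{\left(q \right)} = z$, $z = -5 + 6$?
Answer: $-160$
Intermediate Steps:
$g = 112$ ($g = 4 \cdot 28 = 112$)
$z = 1$
$O{\left(q \right)} = 1$
$D{\left(H,u \right)} = -48$ ($D{\left(H,u \right)} = 1 - 49 = -48$)
$D{\left(-77,-205 \right)} - V{\left(g \right)} = -48 - 112 = -160$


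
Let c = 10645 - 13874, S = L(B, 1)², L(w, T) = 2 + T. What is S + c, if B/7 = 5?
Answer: -3220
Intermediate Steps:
B = 35 (B = 7*5 = 35)
S = 9 (S = (2 + 1)² = 3² = 9)
c = -3229
S + c = 9 - 3229 = -3220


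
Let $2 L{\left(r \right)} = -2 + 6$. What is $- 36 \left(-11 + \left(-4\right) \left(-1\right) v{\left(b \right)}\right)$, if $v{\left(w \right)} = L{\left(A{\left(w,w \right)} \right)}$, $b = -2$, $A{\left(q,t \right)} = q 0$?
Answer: $108$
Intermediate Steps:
$A{\left(q,t \right)} = 0$
$L{\left(r \right)} = 2$ ($L{\left(r \right)} = \frac{-2 + 6}{2} = \frac{1}{2} \cdot 4 = 2$)
$v{\left(w \right)} = 2$
$- 36 \left(-11 + \left(-4\right) \left(-1\right) v{\left(b \right)}\right) = - 36 \left(-11 + \left(-4\right) \left(-1\right) 2\right) = - 36 \left(-11 + 4 \cdot 2\right) = - 36 \left(-11 + 8\right) = \left(-36\right) \left(-3\right) = 108$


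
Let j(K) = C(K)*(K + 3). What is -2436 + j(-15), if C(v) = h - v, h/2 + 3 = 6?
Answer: -2688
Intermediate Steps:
h = 6 (h = -6 + 2*6 = -6 + 12 = 6)
C(v) = 6 - v
j(K) = (3 + K)*(6 - K) (j(K) = (6 - K)*(K + 3) = (6 - K)*(3 + K) = (3 + K)*(6 - K))
-2436 + j(-15) = -2436 - (-6 - 15)*(3 - 15) = -2436 - 1*(-21)*(-12) = -2436 - 252 = -2688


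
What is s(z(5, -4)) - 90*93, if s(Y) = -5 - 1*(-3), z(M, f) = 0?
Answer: -8372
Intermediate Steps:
s(Y) = -2 (s(Y) = -5 + 3 = -2)
s(z(5, -4)) - 90*93 = -2 - 90*93 = -2 - 8370 = -8372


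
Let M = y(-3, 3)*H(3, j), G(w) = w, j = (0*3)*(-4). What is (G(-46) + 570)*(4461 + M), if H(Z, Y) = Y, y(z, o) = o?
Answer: 2337564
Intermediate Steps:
j = 0 (j = 0*(-4) = 0)
M = 0 (M = 3*0 = 0)
(G(-46) + 570)*(4461 + M) = (-46 + 570)*(4461 + 0) = 524*4461 = 2337564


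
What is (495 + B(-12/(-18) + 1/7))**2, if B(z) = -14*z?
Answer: 2105401/9 ≈ 2.3393e+5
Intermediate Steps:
(495 + B(-12/(-18) + 1/7))**2 = (495 - 14*(-12/(-18) + 1/7))**2 = (495 - 14*(-12*(-1/18) + 1*(1/7)))**2 = (495 - 14*(2/3 + 1/7))**2 = (495 - 14*17/21)**2 = (495 - 34/3)**2 = (1451/3)**2 = 2105401/9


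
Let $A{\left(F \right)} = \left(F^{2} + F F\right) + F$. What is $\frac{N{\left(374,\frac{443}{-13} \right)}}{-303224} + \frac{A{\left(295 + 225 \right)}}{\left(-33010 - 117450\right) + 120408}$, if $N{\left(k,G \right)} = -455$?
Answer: $- \frac{41031885505}{2278121912} \approx -18.011$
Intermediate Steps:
$A{\left(F \right)} = F + 2 F^{2}$ ($A{\left(F \right)} = \left(F^{2} + F^{2}\right) + F = 2 F^{2} + F = F + 2 F^{2}$)
$\frac{N{\left(374,\frac{443}{-13} \right)}}{-303224} + \frac{A{\left(295 + 225 \right)}}{\left(-33010 - 117450\right) + 120408} = - \frac{455}{-303224} + \frac{\left(295 + 225\right) \left(1 + 2 \left(295 + 225\right)\right)}{\left(-33010 - 117450\right) + 120408} = \left(-455\right) \left(- \frac{1}{303224}\right) + \frac{520 \left(1 + 2 \cdot 520\right)}{-150460 + 120408} = \frac{455}{303224} + \frac{520 \left(1 + 1040\right)}{-30052} = \frac{455}{303224} + 520 \cdot 1041 \left(- \frac{1}{30052}\right) = \frac{455}{303224} + 541320 \left(- \frac{1}{30052}\right) = \frac{455}{303224} - \frac{135330}{7513} = - \frac{41031885505}{2278121912}$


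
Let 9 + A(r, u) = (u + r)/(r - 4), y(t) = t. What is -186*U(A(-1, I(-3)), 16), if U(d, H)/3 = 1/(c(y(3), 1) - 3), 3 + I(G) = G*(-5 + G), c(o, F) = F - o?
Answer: 558/5 ≈ 111.60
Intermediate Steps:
I(G) = -3 + G*(-5 + G)
A(r, u) = -9 + (r + u)/(-4 + r) (A(r, u) = -9 + (u + r)/(r - 4) = -9 + (r + u)/(-4 + r))
U(d, H) = -⅗ (U(d, H) = 3/((1 - 1*3) - 3) = 3/((1 - 3) - 3) = 3/(-2 - 3) = 3/(-5) = 3*(-⅕) = -⅗)
-186*U(A(-1, I(-3)), 16) = -186*(-⅗) = 558/5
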